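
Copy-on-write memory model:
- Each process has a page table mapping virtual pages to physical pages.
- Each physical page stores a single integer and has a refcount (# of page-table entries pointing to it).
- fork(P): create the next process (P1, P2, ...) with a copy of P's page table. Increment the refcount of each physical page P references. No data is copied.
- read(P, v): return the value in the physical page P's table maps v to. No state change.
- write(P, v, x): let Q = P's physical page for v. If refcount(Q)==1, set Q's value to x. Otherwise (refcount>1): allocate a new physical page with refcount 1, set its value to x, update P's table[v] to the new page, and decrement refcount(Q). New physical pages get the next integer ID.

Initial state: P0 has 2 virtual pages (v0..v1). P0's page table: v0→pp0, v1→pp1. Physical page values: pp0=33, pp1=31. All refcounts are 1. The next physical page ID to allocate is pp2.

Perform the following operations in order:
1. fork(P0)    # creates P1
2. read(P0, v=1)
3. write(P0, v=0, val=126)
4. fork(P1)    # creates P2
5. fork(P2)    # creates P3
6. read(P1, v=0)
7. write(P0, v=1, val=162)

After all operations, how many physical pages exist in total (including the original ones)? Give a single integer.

Answer: 4

Derivation:
Op 1: fork(P0) -> P1. 2 ppages; refcounts: pp0:2 pp1:2
Op 2: read(P0, v1) -> 31. No state change.
Op 3: write(P0, v0, 126). refcount(pp0)=2>1 -> COPY to pp2. 3 ppages; refcounts: pp0:1 pp1:2 pp2:1
Op 4: fork(P1) -> P2. 3 ppages; refcounts: pp0:2 pp1:3 pp2:1
Op 5: fork(P2) -> P3. 3 ppages; refcounts: pp0:3 pp1:4 pp2:1
Op 6: read(P1, v0) -> 33. No state change.
Op 7: write(P0, v1, 162). refcount(pp1)=4>1 -> COPY to pp3. 4 ppages; refcounts: pp0:3 pp1:3 pp2:1 pp3:1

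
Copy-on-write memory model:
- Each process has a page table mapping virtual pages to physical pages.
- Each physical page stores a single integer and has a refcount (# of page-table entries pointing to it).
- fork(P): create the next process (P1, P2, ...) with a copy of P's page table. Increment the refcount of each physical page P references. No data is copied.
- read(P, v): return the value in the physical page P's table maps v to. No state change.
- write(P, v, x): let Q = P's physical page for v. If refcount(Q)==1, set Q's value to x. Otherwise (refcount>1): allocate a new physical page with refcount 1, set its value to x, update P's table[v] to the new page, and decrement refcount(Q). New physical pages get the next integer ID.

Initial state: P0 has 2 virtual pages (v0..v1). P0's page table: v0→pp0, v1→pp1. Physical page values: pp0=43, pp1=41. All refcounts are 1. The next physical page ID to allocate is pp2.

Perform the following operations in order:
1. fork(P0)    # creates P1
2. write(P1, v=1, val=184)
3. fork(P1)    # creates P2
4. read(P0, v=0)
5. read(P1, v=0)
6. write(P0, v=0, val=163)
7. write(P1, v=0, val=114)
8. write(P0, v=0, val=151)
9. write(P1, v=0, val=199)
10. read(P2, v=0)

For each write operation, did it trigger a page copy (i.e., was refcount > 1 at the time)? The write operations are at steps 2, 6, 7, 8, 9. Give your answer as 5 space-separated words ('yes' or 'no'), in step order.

Op 1: fork(P0) -> P1. 2 ppages; refcounts: pp0:2 pp1:2
Op 2: write(P1, v1, 184). refcount(pp1)=2>1 -> COPY to pp2. 3 ppages; refcounts: pp0:2 pp1:1 pp2:1
Op 3: fork(P1) -> P2. 3 ppages; refcounts: pp0:3 pp1:1 pp2:2
Op 4: read(P0, v0) -> 43. No state change.
Op 5: read(P1, v0) -> 43. No state change.
Op 6: write(P0, v0, 163). refcount(pp0)=3>1 -> COPY to pp3. 4 ppages; refcounts: pp0:2 pp1:1 pp2:2 pp3:1
Op 7: write(P1, v0, 114). refcount(pp0)=2>1 -> COPY to pp4. 5 ppages; refcounts: pp0:1 pp1:1 pp2:2 pp3:1 pp4:1
Op 8: write(P0, v0, 151). refcount(pp3)=1 -> write in place. 5 ppages; refcounts: pp0:1 pp1:1 pp2:2 pp3:1 pp4:1
Op 9: write(P1, v0, 199). refcount(pp4)=1 -> write in place. 5 ppages; refcounts: pp0:1 pp1:1 pp2:2 pp3:1 pp4:1
Op 10: read(P2, v0) -> 43. No state change.

yes yes yes no no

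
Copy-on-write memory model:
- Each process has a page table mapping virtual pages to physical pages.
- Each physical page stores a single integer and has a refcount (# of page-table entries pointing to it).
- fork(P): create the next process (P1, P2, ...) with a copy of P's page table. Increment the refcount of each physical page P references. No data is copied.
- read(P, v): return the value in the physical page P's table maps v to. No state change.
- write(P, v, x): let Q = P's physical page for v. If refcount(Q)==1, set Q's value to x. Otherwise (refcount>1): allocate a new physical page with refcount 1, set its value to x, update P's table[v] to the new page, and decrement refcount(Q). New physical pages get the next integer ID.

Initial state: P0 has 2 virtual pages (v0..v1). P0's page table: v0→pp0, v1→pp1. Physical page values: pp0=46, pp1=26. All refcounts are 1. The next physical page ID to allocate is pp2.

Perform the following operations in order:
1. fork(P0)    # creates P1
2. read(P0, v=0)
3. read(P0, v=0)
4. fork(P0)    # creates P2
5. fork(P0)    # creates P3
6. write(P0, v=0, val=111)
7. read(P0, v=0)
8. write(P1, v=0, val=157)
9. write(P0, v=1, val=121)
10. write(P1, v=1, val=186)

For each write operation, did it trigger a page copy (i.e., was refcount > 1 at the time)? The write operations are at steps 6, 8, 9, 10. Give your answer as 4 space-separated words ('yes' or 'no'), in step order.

Op 1: fork(P0) -> P1. 2 ppages; refcounts: pp0:2 pp1:2
Op 2: read(P0, v0) -> 46. No state change.
Op 3: read(P0, v0) -> 46. No state change.
Op 4: fork(P0) -> P2. 2 ppages; refcounts: pp0:3 pp1:3
Op 5: fork(P0) -> P3. 2 ppages; refcounts: pp0:4 pp1:4
Op 6: write(P0, v0, 111). refcount(pp0)=4>1 -> COPY to pp2. 3 ppages; refcounts: pp0:3 pp1:4 pp2:1
Op 7: read(P0, v0) -> 111. No state change.
Op 8: write(P1, v0, 157). refcount(pp0)=3>1 -> COPY to pp3. 4 ppages; refcounts: pp0:2 pp1:4 pp2:1 pp3:1
Op 9: write(P0, v1, 121). refcount(pp1)=4>1 -> COPY to pp4. 5 ppages; refcounts: pp0:2 pp1:3 pp2:1 pp3:1 pp4:1
Op 10: write(P1, v1, 186). refcount(pp1)=3>1 -> COPY to pp5. 6 ppages; refcounts: pp0:2 pp1:2 pp2:1 pp3:1 pp4:1 pp5:1

yes yes yes yes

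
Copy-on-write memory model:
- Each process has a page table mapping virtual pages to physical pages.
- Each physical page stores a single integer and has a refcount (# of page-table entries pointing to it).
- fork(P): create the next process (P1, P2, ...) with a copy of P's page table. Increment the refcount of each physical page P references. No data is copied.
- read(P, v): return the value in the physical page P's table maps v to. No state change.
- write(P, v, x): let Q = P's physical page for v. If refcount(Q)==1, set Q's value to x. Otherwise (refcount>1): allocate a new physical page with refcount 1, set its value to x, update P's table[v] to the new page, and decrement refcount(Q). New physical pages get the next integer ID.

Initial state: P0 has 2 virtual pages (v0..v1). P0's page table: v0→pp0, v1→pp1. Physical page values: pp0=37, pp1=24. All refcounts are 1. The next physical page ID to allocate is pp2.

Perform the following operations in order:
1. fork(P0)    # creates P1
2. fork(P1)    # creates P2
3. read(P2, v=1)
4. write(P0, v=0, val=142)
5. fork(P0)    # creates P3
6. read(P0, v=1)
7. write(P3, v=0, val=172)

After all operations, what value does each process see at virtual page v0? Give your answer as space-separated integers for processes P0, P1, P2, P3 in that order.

Answer: 142 37 37 172

Derivation:
Op 1: fork(P0) -> P1. 2 ppages; refcounts: pp0:2 pp1:2
Op 2: fork(P1) -> P2. 2 ppages; refcounts: pp0:3 pp1:3
Op 3: read(P2, v1) -> 24. No state change.
Op 4: write(P0, v0, 142). refcount(pp0)=3>1 -> COPY to pp2. 3 ppages; refcounts: pp0:2 pp1:3 pp2:1
Op 5: fork(P0) -> P3. 3 ppages; refcounts: pp0:2 pp1:4 pp2:2
Op 6: read(P0, v1) -> 24. No state change.
Op 7: write(P3, v0, 172). refcount(pp2)=2>1 -> COPY to pp3. 4 ppages; refcounts: pp0:2 pp1:4 pp2:1 pp3:1
P0: v0 -> pp2 = 142
P1: v0 -> pp0 = 37
P2: v0 -> pp0 = 37
P3: v0 -> pp3 = 172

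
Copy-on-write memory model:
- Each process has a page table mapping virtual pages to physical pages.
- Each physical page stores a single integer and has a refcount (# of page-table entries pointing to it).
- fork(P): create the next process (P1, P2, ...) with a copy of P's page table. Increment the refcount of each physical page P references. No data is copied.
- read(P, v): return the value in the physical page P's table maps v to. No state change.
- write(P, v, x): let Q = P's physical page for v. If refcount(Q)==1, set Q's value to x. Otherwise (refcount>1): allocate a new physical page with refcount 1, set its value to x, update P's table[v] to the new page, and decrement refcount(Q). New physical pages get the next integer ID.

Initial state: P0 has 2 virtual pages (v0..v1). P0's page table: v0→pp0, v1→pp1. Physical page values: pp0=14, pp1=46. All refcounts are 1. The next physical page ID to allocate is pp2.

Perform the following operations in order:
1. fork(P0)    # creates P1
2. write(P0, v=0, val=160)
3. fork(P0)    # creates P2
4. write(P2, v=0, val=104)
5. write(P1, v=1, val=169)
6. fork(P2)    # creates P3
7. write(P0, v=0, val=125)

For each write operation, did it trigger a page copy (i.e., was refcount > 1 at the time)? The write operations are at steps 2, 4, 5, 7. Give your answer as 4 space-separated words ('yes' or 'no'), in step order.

Op 1: fork(P0) -> P1. 2 ppages; refcounts: pp0:2 pp1:2
Op 2: write(P0, v0, 160). refcount(pp0)=2>1 -> COPY to pp2. 3 ppages; refcounts: pp0:1 pp1:2 pp2:1
Op 3: fork(P0) -> P2. 3 ppages; refcounts: pp0:1 pp1:3 pp2:2
Op 4: write(P2, v0, 104). refcount(pp2)=2>1 -> COPY to pp3. 4 ppages; refcounts: pp0:1 pp1:3 pp2:1 pp3:1
Op 5: write(P1, v1, 169). refcount(pp1)=3>1 -> COPY to pp4. 5 ppages; refcounts: pp0:1 pp1:2 pp2:1 pp3:1 pp4:1
Op 6: fork(P2) -> P3. 5 ppages; refcounts: pp0:1 pp1:3 pp2:1 pp3:2 pp4:1
Op 7: write(P0, v0, 125). refcount(pp2)=1 -> write in place. 5 ppages; refcounts: pp0:1 pp1:3 pp2:1 pp3:2 pp4:1

yes yes yes no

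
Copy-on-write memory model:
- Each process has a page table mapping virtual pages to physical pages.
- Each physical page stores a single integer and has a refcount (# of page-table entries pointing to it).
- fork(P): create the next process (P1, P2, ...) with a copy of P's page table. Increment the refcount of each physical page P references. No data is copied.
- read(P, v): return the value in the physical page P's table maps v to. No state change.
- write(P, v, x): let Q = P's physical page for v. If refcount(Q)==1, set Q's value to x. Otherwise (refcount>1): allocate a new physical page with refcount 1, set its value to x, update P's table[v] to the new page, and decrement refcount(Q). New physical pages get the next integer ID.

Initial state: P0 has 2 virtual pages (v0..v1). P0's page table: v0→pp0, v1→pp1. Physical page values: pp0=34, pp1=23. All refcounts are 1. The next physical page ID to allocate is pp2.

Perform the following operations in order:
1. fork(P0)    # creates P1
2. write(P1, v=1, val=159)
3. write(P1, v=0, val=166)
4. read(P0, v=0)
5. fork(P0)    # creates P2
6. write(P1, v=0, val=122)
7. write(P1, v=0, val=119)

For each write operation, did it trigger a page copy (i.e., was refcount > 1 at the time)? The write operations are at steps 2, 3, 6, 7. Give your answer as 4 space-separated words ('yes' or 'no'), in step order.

Op 1: fork(P0) -> P1. 2 ppages; refcounts: pp0:2 pp1:2
Op 2: write(P1, v1, 159). refcount(pp1)=2>1 -> COPY to pp2. 3 ppages; refcounts: pp0:2 pp1:1 pp2:1
Op 3: write(P1, v0, 166). refcount(pp0)=2>1 -> COPY to pp3. 4 ppages; refcounts: pp0:1 pp1:1 pp2:1 pp3:1
Op 4: read(P0, v0) -> 34. No state change.
Op 5: fork(P0) -> P2. 4 ppages; refcounts: pp0:2 pp1:2 pp2:1 pp3:1
Op 6: write(P1, v0, 122). refcount(pp3)=1 -> write in place. 4 ppages; refcounts: pp0:2 pp1:2 pp2:1 pp3:1
Op 7: write(P1, v0, 119). refcount(pp3)=1 -> write in place. 4 ppages; refcounts: pp0:2 pp1:2 pp2:1 pp3:1

yes yes no no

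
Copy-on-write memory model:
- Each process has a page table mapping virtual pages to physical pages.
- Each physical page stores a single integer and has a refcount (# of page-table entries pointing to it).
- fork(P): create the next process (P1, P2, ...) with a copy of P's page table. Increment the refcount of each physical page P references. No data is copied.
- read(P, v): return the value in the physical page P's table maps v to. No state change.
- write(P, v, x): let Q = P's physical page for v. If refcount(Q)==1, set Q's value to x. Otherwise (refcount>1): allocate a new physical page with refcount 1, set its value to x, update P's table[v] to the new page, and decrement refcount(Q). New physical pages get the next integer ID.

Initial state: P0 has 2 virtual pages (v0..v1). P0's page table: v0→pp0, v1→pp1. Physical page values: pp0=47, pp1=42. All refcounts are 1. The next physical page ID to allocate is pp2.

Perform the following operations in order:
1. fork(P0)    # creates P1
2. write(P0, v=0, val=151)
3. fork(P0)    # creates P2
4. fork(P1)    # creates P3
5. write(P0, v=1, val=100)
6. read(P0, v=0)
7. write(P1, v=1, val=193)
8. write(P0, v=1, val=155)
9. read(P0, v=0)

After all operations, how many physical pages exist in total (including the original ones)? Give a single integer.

Answer: 5

Derivation:
Op 1: fork(P0) -> P1. 2 ppages; refcounts: pp0:2 pp1:2
Op 2: write(P0, v0, 151). refcount(pp0)=2>1 -> COPY to pp2. 3 ppages; refcounts: pp0:1 pp1:2 pp2:1
Op 3: fork(P0) -> P2. 3 ppages; refcounts: pp0:1 pp1:3 pp2:2
Op 4: fork(P1) -> P3. 3 ppages; refcounts: pp0:2 pp1:4 pp2:2
Op 5: write(P0, v1, 100). refcount(pp1)=4>1 -> COPY to pp3. 4 ppages; refcounts: pp0:2 pp1:3 pp2:2 pp3:1
Op 6: read(P0, v0) -> 151. No state change.
Op 7: write(P1, v1, 193). refcount(pp1)=3>1 -> COPY to pp4. 5 ppages; refcounts: pp0:2 pp1:2 pp2:2 pp3:1 pp4:1
Op 8: write(P0, v1, 155). refcount(pp3)=1 -> write in place. 5 ppages; refcounts: pp0:2 pp1:2 pp2:2 pp3:1 pp4:1
Op 9: read(P0, v0) -> 151. No state change.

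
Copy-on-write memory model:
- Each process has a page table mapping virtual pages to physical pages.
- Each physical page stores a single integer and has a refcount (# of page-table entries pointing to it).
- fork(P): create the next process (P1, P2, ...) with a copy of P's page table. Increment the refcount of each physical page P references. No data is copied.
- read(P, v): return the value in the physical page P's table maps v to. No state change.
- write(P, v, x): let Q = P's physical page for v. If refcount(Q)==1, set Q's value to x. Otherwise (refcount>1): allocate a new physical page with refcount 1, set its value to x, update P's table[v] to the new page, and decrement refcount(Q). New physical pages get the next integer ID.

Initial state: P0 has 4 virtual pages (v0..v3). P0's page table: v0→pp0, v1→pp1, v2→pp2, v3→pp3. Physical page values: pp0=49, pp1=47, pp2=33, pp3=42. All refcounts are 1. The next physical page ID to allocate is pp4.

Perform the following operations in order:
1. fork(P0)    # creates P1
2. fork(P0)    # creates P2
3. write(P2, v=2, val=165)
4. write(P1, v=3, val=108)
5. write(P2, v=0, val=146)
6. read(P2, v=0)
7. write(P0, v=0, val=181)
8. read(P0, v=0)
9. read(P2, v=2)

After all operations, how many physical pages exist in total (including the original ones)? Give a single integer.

Answer: 8

Derivation:
Op 1: fork(P0) -> P1. 4 ppages; refcounts: pp0:2 pp1:2 pp2:2 pp3:2
Op 2: fork(P0) -> P2. 4 ppages; refcounts: pp0:3 pp1:3 pp2:3 pp3:3
Op 3: write(P2, v2, 165). refcount(pp2)=3>1 -> COPY to pp4. 5 ppages; refcounts: pp0:3 pp1:3 pp2:2 pp3:3 pp4:1
Op 4: write(P1, v3, 108). refcount(pp3)=3>1 -> COPY to pp5. 6 ppages; refcounts: pp0:3 pp1:3 pp2:2 pp3:2 pp4:1 pp5:1
Op 5: write(P2, v0, 146). refcount(pp0)=3>1 -> COPY to pp6. 7 ppages; refcounts: pp0:2 pp1:3 pp2:2 pp3:2 pp4:1 pp5:1 pp6:1
Op 6: read(P2, v0) -> 146. No state change.
Op 7: write(P0, v0, 181). refcount(pp0)=2>1 -> COPY to pp7. 8 ppages; refcounts: pp0:1 pp1:3 pp2:2 pp3:2 pp4:1 pp5:1 pp6:1 pp7:1
Op 8: read(P0, v0) -> 181. No state change.
Op 9: read(P2, v2) -> 165. No state change.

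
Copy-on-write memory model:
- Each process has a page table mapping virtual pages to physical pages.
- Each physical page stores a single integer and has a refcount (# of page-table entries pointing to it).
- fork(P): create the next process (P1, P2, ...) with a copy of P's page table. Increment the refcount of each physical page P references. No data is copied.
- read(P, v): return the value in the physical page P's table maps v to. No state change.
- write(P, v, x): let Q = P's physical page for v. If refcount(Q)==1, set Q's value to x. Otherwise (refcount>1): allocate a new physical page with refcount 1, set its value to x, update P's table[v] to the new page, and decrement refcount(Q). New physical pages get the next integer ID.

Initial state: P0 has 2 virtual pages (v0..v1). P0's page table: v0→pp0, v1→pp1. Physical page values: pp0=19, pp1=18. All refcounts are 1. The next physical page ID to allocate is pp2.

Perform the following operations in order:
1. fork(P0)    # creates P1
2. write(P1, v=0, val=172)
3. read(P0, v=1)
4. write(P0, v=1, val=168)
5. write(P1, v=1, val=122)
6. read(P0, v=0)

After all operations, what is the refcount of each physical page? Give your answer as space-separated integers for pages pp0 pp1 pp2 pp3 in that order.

Op 1: fork(P0) -> P1. 2 ppages; refcounts: pp0:2 pp1:2
Op 2: write(P1, v0, 172). refcount(pp0)=2>1 -> COPY to pp2. 3 ppages; refcounts: pp0:1 pp1:2 pp2:1
Op 3: read(P0, v1) -> 18. No state change.
Op 4: write(P0, v1, 168). refcount(pp1)=2>1 -> COPY to pp3. 4 ppages; refcounts: pp0:1 pp1:1 pp2:1 pp3:1
Op 5: write(P1, v1, 122). refcount(pp1)=1 -> write in place. 4 ppages; refcounts: pp0:1 pp1:1 pp2:1 pp3:1
Op 6: read(P0, v0) -> 19. No state change.

Answer: 1 1 1 1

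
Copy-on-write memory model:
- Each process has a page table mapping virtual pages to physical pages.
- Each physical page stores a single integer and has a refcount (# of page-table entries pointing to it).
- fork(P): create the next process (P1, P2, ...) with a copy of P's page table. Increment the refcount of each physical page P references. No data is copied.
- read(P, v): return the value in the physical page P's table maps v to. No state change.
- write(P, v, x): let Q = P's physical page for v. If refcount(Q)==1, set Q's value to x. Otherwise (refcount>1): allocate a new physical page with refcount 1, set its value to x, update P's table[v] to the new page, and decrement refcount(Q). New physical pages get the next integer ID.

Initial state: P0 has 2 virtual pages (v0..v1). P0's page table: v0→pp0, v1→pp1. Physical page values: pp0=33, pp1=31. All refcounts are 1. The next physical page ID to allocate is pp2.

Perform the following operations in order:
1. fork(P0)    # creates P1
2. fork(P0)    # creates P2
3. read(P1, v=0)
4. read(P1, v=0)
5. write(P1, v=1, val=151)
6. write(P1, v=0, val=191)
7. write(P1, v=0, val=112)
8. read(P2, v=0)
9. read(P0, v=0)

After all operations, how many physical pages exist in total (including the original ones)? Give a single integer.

Op 1: fork(P0) -> P1. 2 ppages; refcounts: pp0:2 pp1:2
Op 2: fork(P0) -> P2. 2 ppages; refcounts: pp0:3 pp1:3
Op 3: read(P1, v0) -> 33. No state change.
Op 4: read(P1, v0) -> 33. No state change.
Op 5: write(P1, v1, 151). refcount(pp1)=3>1 -> COPY to pp2. 3 ppages; refcounts: pp0:3 pp1:2 pp2:1
Op 6: write(P1, v0, 191). refcount(pp0)=3>1 -> COPY to pp3. 4 ppages; refcounts: pp0:2 pp1:2 pp2:1 pp3:1
Op 7: write(P1, v0, 112). refcount(pp3)=1 -> write in place. 4 ppages; refcounts: pp0:2 pp1:2 pp2:1 pp3:1
Op 8: read(P2, v0) -> 33. No state change.
Op 9: read(P0, v0) -> 33. No state change.

Answer: 4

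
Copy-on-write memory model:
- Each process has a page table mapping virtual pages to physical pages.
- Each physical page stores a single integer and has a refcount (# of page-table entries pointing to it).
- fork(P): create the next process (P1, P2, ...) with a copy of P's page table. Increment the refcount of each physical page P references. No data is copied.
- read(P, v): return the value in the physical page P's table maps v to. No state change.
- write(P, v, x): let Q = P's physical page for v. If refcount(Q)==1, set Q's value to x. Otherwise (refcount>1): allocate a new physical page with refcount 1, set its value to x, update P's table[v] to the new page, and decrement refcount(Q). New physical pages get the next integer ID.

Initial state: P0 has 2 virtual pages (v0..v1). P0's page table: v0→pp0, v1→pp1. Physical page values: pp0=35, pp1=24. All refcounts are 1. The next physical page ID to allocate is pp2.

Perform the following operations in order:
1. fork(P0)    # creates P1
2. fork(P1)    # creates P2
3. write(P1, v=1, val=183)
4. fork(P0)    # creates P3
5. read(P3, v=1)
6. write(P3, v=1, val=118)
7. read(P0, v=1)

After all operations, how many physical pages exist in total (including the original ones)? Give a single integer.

Op 1: fork(P0) -> P1. 2 ppages; refcounts: pp0:2 pp1:2
Op 2: fork(P1) -> P2. 2 ppages; refcounts: pp0:3 pp1:3
Op 3: write(P1, v1, 183). refcount(pp1)=3>1 -> COPY to pp2. 3 ppages; refcounts: pp0:3 pp1:2 pp2:1
Op 4: fork(P0) -> P3. 3 ppages; refcounts: pp0:4 pp1:3 pp2:1
Op 5: read(P3, v1) -> 24. No state change.
Op 6: write(P3, v1, 118). refcount(pp1)=3>1 -> COPY to pp3. 4 ppages; refcounts: pp0:4 pp1:2 pp2:1 pp3:1
Op 7: read(P0, v1) -> 24. No state change.

Answer: 4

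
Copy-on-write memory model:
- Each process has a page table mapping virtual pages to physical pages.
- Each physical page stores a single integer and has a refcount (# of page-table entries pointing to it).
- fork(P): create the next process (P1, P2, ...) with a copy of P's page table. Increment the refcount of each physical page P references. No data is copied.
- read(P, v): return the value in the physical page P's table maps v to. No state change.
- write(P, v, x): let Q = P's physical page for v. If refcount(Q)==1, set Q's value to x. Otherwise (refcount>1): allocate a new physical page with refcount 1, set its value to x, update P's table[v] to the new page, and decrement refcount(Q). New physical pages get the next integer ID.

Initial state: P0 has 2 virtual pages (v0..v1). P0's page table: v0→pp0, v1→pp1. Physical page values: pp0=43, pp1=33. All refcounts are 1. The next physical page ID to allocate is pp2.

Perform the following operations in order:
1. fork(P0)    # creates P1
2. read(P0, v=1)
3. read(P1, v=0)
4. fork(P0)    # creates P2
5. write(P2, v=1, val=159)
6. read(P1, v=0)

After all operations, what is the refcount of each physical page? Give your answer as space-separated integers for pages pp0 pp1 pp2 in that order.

Op 1: fork(P0) -> P1. 2 ppages; refcounts: pp0:2 pp1:2
Op 2: read(P0, v1) -> 33. No state change.
Op 3: read(P1, v0) -> 43. No state change.
Op 4: fork(P0) -> P2. 2 ppages; refcounts: pp0:3 pp1:3
Op 5: write(P2, v1, 159). refcount(pp1)=3>1 -> COPY to pp2. 3 ppages; refcounts: pp0:3 pp1:2 pp2:1
Op 6: read(P1, v0) -> 43. No state change.

Answer: 3 2 1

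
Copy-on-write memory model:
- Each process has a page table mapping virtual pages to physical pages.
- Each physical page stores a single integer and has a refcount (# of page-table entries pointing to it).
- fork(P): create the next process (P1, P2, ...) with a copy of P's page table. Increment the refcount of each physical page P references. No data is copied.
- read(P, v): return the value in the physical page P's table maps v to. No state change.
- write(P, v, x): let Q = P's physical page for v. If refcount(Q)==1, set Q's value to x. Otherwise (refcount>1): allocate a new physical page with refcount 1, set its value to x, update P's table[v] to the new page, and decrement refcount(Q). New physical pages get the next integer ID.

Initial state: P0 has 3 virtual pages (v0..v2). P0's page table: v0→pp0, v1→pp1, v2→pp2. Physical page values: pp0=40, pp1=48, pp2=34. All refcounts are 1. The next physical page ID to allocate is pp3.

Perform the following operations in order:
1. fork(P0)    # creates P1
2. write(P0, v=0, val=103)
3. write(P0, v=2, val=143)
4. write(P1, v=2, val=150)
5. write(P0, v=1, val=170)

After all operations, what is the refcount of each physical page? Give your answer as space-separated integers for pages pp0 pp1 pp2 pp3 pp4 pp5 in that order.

Op 1: fork(P0) -> P1. 3 ppages; refcounts: pp0:2 pp1:2 pp2:2
Op 2: write(P0, v0, 103). refcount(pp0)=2>1 -> COPY to pp3. 4 ppages; refcounts: pp0:1 pp1:2 pp2:2 pp3:1
Op 3: write(P0, v2, 143). refcount(pp2)=2>1 -> COPY to pp4. 5 ppages; refcounts: pp0:1 pp1:2 pp2:1 pp3:1 pp4:1
Op 4: write(P1, v2, 150). refcount(pp2)=1 -> write in place. 5 ppages; refcounts: pp0:1 pp1:2 pp2:1 pp3:1 pp4:1
Op 5: write(P0, v1, 170). refcount(pp1)=2>1 -> COPY to pp5. 6 ppages; refcounts: pp0:1 pp1:1 pp2:1 pp3:1 pp4:1 pp5:1

Answer: 1 1 1 1 1 1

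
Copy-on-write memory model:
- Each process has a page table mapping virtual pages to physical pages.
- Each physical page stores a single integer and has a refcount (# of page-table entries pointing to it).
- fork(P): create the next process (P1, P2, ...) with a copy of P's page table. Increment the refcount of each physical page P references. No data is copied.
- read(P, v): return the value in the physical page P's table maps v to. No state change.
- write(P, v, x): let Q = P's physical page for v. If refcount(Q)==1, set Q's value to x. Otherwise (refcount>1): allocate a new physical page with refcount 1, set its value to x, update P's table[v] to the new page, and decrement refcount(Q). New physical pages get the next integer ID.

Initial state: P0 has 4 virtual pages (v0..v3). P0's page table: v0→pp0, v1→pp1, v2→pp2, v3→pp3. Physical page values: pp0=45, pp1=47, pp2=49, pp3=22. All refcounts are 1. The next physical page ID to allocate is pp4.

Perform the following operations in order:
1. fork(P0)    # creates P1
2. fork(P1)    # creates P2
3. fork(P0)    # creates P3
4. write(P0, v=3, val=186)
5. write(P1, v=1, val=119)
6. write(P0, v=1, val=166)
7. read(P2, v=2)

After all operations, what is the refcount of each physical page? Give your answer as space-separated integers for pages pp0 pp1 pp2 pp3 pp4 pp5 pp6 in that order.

Answer: 4 2 4 3 1 1 1

Derivation:
Op 1: fork(P0) -> P1. 4 ppages; refcounts: pp0:2 pp1:2 pp2:2 pp3:2
Op 2: fork(P1) -> P2. 4 ppages; refcounts: pp0:3 pp1:3 pp2:3 pp3:3
Op 3: fork(P0) -> P3. 4 ppages; refcounts: pp0:4 pp1:4 pp2:4 pp3:4
Op 4: write(P0, v3, 186). refcount(pp3)=4>1 -> COPY to pp4. 5 ppages; refcounts: pp0:4 pp1:4 pp2:4 pp3:3 pp4:1
Op 5: write(P1, v1, 119). refcount(pp1)=4>1 -> COPY to pp5. 6 ppages; refcounts: pp0:4 pp1:3 pp2:4 pp3:3 pp4:1 pp5:1
Op 6: write(P0, v1, 166). refcount(pp1)=3>1 -> COPY to pp6. 7 ppages; refcounts: pp0:4 pp1:2 pp2:4 pp3:3 pp4:1 pp5:1 pp6:1
Op 7: read(P2, v2) -> 49. No state change.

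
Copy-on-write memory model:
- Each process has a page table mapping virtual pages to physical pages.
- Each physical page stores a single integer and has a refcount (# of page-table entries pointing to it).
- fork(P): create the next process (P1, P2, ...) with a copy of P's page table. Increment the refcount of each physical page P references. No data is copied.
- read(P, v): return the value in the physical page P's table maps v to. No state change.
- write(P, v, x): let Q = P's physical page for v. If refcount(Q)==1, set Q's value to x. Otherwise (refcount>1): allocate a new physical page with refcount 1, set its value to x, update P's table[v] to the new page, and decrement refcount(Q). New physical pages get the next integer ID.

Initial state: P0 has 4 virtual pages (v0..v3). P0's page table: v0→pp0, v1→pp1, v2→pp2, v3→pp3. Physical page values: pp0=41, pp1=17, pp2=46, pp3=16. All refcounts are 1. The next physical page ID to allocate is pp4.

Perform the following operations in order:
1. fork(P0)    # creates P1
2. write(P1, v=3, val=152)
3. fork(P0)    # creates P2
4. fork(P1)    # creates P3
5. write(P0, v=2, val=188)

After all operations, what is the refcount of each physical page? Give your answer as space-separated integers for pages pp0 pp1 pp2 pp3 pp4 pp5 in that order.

Op 1: fork(P0) -> P1. 4 ppages; refcounts: pp0:2 pp1:2 pp2:2 pp3:2
Op 2: write(P1, v3, 152). refcount(pp3)=2>1 -> COPY to pp4. 5 ppages; refcounts: pp0:2 pp1:2 pp2:2 pp3:1 pp4:1
Op 3: fork(P0) -> P2. 5 ppages; refcounts: pp0:3 pp1:3 pp2:3 pp3:2 pp4:1
Op 4: fork(P1) -> P3. 5 ppages; refcounts: pp0:4 pp1:4 pp2:4 pp3:2 pp4:2
Op 5: write(P0, v2, 188). refcount(pp2)=4>1 -> COPY to pp5. 6 ppages; refcounts: pp0:4 pp1:4 pp2:3 pp3:2 pp4:2 pp5:1

Answer: 4 4 3 2 2 1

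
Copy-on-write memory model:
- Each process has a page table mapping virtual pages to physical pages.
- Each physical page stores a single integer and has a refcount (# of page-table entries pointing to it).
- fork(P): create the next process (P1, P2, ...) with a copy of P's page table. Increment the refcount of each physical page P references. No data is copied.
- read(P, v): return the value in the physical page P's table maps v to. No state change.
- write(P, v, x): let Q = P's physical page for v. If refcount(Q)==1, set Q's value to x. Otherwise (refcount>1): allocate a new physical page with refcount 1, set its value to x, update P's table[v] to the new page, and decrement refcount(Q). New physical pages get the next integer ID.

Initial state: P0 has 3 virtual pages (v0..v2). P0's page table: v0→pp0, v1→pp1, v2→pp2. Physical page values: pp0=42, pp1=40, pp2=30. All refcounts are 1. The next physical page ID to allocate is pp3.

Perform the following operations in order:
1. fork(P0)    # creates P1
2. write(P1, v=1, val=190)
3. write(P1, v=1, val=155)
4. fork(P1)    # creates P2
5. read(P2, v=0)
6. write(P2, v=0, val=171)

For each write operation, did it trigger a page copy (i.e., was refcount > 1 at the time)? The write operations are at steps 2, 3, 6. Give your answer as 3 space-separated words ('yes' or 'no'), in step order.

Op 1: fork(P0) -> P1. 3 ppages; refcounts: pp0:2 pp1:2 pp2:2
Op 2: write(P1, v1, 190). refcount(pp1)=2>1 -> COPY to pp3. 4 ppages; refcounts: pp0:2 pp1:1 pp2:2 pp3:1
Op 3: write(P1, v1, 155). refcount(pp3)=1 -> write in place. 4 ppages; refcounts: pp0:2 pp1:1 pp2:2 pp3:1
Op 4: fork(P1) -> P2. 4 ppages; refcounts: pp0:3 pp1:1 pp2:3 pp3:2
Op 5: read(P2, v0) -> 42. No state change.
Op 6: write(P2, v0, 171). refcount(pp0)=3>1 -> COPY to pp4. 5 ppages; refcounts: pp0:2 pp1:1 pp2:3 pp3:2 pp4:1

yes no yes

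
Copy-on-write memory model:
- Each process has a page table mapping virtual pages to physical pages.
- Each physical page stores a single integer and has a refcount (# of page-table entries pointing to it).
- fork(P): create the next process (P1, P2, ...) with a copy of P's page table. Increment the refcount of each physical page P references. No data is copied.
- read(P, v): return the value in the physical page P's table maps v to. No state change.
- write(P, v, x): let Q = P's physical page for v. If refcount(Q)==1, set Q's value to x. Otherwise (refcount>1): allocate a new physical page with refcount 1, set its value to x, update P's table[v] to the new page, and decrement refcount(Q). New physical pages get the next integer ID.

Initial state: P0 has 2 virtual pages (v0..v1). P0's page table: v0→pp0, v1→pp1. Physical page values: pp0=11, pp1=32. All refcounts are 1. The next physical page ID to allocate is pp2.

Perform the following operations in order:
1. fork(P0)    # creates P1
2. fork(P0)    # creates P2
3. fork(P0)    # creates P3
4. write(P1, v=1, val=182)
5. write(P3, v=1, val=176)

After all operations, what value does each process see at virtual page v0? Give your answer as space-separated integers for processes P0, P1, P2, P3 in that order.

Answer: 11 11 11 11

Derivation:
Op 1: fork(P0) -> P1. 2 ppages; refcounts: pp0:2 pp1:2
Op 2: fork(P0) -> P2. 2 ppages; refcounts: pp0:3 pp1:3
Op 3: fork(P0) -> P3. 2 ppages; refcounts: pp0:4 pp1:4
Op 4: write(P1, v1, 182). refcount(pp1)=4>1 -> COPY to pp2. 3 ppages; refcounts: pp0:4 pp1:3 pp2:1
Op 5: write(P3, v1, 176). refcount(pp1)=3>1 -> COPY to pp3. 4 ppages; refcounts: pp0:4 pp1:2 pp2:1 pp3:1
P0: v0 -> pp0 = 11
P1: v0 -> pp0 = 11
P2: v0 -> pp0 = 11
P3: v0 -> pp0 = 11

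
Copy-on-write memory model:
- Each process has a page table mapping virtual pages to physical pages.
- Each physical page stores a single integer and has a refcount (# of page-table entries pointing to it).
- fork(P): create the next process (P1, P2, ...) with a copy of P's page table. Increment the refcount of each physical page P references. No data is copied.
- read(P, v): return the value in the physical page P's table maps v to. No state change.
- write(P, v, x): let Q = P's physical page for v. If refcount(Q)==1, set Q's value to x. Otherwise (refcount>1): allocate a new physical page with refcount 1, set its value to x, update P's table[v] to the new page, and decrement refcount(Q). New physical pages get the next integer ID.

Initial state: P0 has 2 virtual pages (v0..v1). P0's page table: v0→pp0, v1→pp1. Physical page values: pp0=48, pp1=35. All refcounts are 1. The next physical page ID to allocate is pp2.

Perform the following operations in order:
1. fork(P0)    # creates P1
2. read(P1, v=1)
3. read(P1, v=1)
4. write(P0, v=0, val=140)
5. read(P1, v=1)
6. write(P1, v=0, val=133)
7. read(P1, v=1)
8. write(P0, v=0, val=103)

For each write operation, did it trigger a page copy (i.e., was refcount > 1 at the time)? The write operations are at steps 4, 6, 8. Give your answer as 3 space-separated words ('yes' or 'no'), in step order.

Op 1: fork(P0) -> P1. 2 ppages; refcounts: pp0:2 pp1:2
Op 2: read(P1, v1) -> 35. No state change.
Op 3: read(P1, v1) -> 35. No state change.
Op 4: write(P0, v0, 140). refcount(pp0)=2>1 -> COPY to pp2. 3 ppages; refcounts: pp0:1 pp1:2 pp2:1
Op 5: read(P1, v1) -> 35. No state change.
Op 6: write(P1, v0, 133). refcount(pp0)=1 -> write in place. 3 ppages; refcounts: pp0:1 pp1:2 pp2:1
Op 7: read(P1, v1) -> 35. No state change.
Op 8: write(P0, v0, 103). refcount(pp2)=1 -> write in place. 3 ppages; refcounts: pp0:1 pp1:2 pp2:1

yes no no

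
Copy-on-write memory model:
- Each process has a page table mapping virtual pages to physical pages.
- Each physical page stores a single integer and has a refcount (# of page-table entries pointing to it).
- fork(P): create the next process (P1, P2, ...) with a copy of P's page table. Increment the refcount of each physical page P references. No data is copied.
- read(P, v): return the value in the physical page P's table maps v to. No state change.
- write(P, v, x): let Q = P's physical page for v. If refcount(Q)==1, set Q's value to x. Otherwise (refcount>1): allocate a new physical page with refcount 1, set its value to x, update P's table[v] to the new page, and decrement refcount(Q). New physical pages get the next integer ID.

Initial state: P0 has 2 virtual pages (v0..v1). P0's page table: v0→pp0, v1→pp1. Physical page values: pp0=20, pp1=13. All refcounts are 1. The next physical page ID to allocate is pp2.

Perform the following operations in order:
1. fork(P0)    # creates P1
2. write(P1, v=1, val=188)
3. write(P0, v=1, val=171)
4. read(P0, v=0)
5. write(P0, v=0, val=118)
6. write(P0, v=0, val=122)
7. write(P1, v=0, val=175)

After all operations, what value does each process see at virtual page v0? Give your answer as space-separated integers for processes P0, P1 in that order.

Op 1: fork(P0) -> P1. 2 ppages; refcounts: pp0:2 pp1:2
Op 2: write(P1, v1, 188). refcount(pp1)=2>1 -> COPY to pp2. 3 ppages; refcounts: pp0:2 pp1:1 pp2:1
Op 3: write(P0, v1, 171). refcount(pp1)=1 -> write in place. 3 ppages; refcounts: pp0:2 pp1:1 pp2:1
Op 4: read(P0, v0) -> 20. No state change.
Op 5: write(P0, v0, 118). refcount(pp0)=2>1 -> COPY to pp3. 4 ppages; refcounts: pp0:1 pp1:1 pp2:1 pp3:1
Op 6: write(P0, v0, 122). refcount(pp3)=1 -> write in place. 4 ppages; refcounts: pp0:1 pp1:1 pp2:1 pp3:1
Op 7: write(P1, v0, 175). refcount(pp0)=1 -> write in place. 4 ppages; refcounts: pp0:1 pp1:1 pp2:1 pp3:1
P0: v0 -> pp3 = 122
P1: v0 -> pp0 = 175

Answer: 122 175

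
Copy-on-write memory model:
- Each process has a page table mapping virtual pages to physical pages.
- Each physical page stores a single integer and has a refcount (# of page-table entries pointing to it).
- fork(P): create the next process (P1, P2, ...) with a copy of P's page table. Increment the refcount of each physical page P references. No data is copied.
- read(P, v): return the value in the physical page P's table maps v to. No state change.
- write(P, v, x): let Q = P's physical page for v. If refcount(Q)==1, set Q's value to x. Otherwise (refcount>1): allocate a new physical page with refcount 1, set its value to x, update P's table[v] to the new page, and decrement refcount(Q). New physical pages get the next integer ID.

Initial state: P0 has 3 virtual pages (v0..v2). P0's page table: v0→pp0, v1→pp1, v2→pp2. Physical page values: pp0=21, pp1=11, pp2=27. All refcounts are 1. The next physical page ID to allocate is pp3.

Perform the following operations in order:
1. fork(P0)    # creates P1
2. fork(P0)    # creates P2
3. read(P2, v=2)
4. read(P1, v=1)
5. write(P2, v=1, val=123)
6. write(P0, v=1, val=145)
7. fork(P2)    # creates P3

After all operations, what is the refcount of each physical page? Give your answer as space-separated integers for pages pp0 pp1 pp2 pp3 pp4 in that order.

Answer: 4 1 4 2 1

Derivation:
Op 1: fork(P0) -> P1. 3 ppages; refcounts: pp0:2 pp1:2 pp2:2
Op 2: fork(P0) -> P2. 3 ppages; refcounts: pp0:3 pp1:3 pp2:3
Op 3: read(P2, v2) -> 27. No state change.
Op 4: read(P1, v1) -> 11. No state change.
Op 5: write(P2, v1, 123). refcount(pp1)=3>1 -> COPY to pp3. 4 ppages; refcounts: pp0:3 pp1:2 pp2:3 pp3:1
Op 6: write(P0, v1, 145). refcount(pp1)=2>1 -> COPY to pp4. 5 ppages; refcounts: pp0:3 pp1:1 pp2:3 pp3:1 pp4:1
Op 7: fork(P2) -> P3. 5 ppages; refcounts: pp0:4 pp1:1 pp2:4 pp3:2 pp4:1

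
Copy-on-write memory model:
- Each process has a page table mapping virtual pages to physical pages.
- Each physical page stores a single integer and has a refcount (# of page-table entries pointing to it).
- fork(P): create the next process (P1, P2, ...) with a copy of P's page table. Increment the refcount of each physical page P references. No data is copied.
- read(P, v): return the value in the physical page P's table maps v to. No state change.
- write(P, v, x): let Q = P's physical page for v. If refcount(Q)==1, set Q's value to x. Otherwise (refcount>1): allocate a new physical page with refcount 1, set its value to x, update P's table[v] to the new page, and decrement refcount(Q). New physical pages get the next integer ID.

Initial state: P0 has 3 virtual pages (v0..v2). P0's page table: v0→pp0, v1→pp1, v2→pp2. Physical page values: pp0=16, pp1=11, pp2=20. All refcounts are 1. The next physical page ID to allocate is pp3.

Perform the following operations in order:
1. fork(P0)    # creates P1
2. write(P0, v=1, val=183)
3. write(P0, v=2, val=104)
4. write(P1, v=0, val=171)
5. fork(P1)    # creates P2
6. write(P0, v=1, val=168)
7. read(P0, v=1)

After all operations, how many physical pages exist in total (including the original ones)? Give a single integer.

Answer: 6

Derivation:
Op 1: fork(P0) -> P1. 3 ppages; refcounts: pp0:2 pp1:2 pp2:2
Op 2: write(P0, v1, 183). refcount(pp1)=2>1 -> COPY to pp3. 4 ppages; refcounts: pp0:2 pp1:1 pp2:2 pp3:1
Op 3: write(P0, v2, 104). refcount(pp2)=2>1 -> COPY to pp4. 5 ppages; refcounts: pp0:2 pp1:1 pp2:1 pp3:1 pp4:1
Op 4: write(P1, v0, 171). refcount(pp0)=2>1 -> COPY to pp5. 6 ppages; refcounts: pp0:1 pp1:1 pp2:1 pp3:1 pp4:1 pp5:1
Op 5: fork(P1) -> P2. 6 ppages; refcounts: pp0:1 pp1:2 pp2:2 pp3:1 pp4:1 pp5:2
Op 6: write(P0, v1, 168). refcount(pp3)=1 -> write in place. 6 ppages; refcounts: pp0:1 pp1:2 pp2:2 pp3:1 pp4:1 pp5:2
Op 7: read(P0, v1) -> 168. No state change.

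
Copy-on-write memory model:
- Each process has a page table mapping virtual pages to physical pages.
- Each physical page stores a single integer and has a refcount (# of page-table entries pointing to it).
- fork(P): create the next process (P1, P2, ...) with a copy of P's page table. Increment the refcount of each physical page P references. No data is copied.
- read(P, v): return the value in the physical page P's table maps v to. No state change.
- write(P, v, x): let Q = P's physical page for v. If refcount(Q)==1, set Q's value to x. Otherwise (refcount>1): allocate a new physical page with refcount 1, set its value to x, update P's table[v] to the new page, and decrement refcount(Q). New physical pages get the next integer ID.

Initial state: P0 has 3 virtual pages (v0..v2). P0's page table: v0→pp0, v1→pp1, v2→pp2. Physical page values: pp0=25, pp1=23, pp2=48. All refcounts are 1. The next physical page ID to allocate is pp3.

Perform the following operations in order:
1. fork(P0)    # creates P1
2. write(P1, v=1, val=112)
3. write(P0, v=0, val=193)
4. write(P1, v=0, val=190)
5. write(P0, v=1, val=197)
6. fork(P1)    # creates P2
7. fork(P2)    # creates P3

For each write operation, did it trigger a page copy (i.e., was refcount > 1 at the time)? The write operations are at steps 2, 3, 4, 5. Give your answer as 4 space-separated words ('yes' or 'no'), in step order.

Op 1: fork(P0) -> P1. 3 ppages; refcounts: pp0:2 pp1:2 pp2:2
Op 2: write(P1, v1, 112). refcount(pp1)=2>1 -> COPY to pp3. 4 ppages; refcounts: pp0:2 pp1:1 pp2:2 pp3:1
Op 3: write(P0, v0, 193). refcount(pp0)=2>1 -> COPY to pp4. 5 ppages; refcounts: pp0:1 pp1:1 pp2:2 pp3:1 pp4:1
Op 4: write(P1, v0, 190). refcount(pp0)=1 -> write in place. 5 ppages; refcounts: pp0:1 pp1:1 pp2:2 pp3:1 pp4:1
Op 5: write(P0, v1, 197). refcount(pp1)=1 -> write in place. 5 ppages; refcounts: pp0:1 pp1:1 pp2:2 pp3:1 pp4:1
Op 6: fork(P1) -> P2. 5 ppages; refcounts: pp0:2 pp1:1 pp2:3 pp3:2 pp4:1
Op 7: fork(P2) -> P3. 5 ppages; refcounts: pp0:3 pp1:1 pp2:4 pp3:3 pp4:1

yes yes no no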